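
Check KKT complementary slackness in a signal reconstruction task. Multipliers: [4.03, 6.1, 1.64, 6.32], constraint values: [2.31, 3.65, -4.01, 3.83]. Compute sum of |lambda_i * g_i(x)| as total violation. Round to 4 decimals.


KKT complementary slackness check:
lambda_1 * g_1 = 4.03 * 2.31 = 9.3093
lambda_2 * g_2 = 6.1 * 3.65 = 22.265
lambda_3 * g_3 = 1.64 * -4.01 = -6.5764
lambda_4 * g_4 = 6.32 * 3.83 = 24.2056
Total violation = 9.3093 + 22.265 + 6.5764 + 24.2056 = 62.3563


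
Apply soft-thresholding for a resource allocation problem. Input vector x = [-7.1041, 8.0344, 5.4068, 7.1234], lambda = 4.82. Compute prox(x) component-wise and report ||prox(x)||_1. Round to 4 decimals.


Soft-thresholding with lambda = 4.82:
prox(-7.1041) = sign(-7.1041)*max(|-7.1041| - 4.82, 0) = -2.2841
prox(8.0344) = sign(8.0344)*max(|8.0344| - 4.82, 0) = 3.2144
prox(5.4068) = sign(5.4068)*max(|5.4068| - 4.82, 0) = 0.5868
prox(7.1234) = sign(7.1234)*max(|7.1234| - 4.82, 0) = 2.3034
prox(x) = [-2.2841, 3.2144, 0.5868, 2.3034]
||prox(x)||_1 = 2.2841 + 3.2144 + 0.5868 + 2.3034 = 8.3887


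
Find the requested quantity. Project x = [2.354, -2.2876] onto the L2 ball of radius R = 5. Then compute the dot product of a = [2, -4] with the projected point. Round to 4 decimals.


Step 1: Compute ||x|| (intermediates to 6 decimals).
||x|| = sqrt(2.354^2 + (-2.2876)^2) = 3.282443
Step 2: Project.
Since ||x|| <= R, proj = x (no scaling needed).
proj(x) = [2.354, -2.2876]
Step 3: Dot product.
a^T * proj(x) = 2*2.354 - 4*(-2.2876) = 13.8584


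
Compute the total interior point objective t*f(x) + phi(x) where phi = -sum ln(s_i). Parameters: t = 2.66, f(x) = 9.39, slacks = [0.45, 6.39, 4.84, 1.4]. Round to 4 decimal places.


Step 1: Compute log-barrier.
ln values: [-0.7985, 1.8547, 1.5769, 0.3365]
phi = -(-0.7985 + 1.8547 + 1.5769 + 0.3365) = -2.9696
Step 2: Compute augmented objective.
t*f(x) = 2.66*9.39 = 24.9774
Total = 24.9774 - 2.9696 = 22.0078


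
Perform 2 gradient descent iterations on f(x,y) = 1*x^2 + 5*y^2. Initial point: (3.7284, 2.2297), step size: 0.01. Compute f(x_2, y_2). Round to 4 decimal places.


Gradient descent on f(x,y) = 1*x^2 + 5*y^2.
Starting point: (3.7284, 2.2297), alpha = 0.01
Step 1: grad_x = 2*1*3.7284 = 7.4568, grad_y = 2*5*2.2297 = 22.297
  x_1 = 3.7284 - 0.01*7.4568 = 3.6538
  y_1 = 2.2297 - 0.01*22.297 = 2.0067
Step 2: grad_x = 2*1*3.6538 = 7.3077, grad_y = 2*5*2.0067 = 20.0673
  x_2 = 3.6538 - 0.01*7.3077 = 3.5808
  y_2 = 2.0067 - 0.01*20.0673 = 1.8061
f(3.5808, 1.8061) = 1*3.5808^2 + 5*1.8061^2 = 29.131


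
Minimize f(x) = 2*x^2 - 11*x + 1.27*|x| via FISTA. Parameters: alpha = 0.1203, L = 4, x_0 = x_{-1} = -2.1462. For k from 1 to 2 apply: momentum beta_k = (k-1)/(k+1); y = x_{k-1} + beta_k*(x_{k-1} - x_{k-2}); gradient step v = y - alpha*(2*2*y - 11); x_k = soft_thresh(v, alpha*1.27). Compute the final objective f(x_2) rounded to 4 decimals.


FISTA on f(x) = 2*x^2 - 11*x + 1.27*|x|
L = 4, alpha = 0.1203
Iteration 1: beta = 0.0, y = -2.1462 + 0.0*(-2.1462 + 2.1462) = -2.1462
  grad(y) = -19.5848, v = y - alpha*grad = 0.2099
  prox(v) = soft_thresh(0.2099, 0.1528) = 0.0571
Iteration 2: beta = 0.3333, y = 0.0571 + 0.3333*(0.0571 + 2.1462) = 0.7915
  grad(y) = -7.834, v = y - alpha*grad = 1.7339
  prox(v) = soft_thresh(1.7339, 0.1528) = 1.5811
f(x_2) = 2*1.5811^2 - 11*1.5811 + 1.27*|1.5811| = -10.3845


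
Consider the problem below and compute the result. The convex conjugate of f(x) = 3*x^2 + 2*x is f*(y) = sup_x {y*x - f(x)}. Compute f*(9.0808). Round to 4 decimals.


f*(y) = sup_x {y*x - a*x^2 - b*x} = sup_x {(y-b)*x - a*x^2}
FOC: (y - b) - 2a*x = 0 => x* = (y - b)/(2a)
x* = (9.0808 - 2)/(2*3) = 1.1801
f*(9.0808) = (y-b)^2/(4a) = (9.0808 - 2)^2/(4*3)
= 50.1377/12 = 4.1781


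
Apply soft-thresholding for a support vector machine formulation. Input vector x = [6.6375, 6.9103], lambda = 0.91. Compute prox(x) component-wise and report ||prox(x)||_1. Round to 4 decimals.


Soft-thresholding with lambda = 0.91:
prox(6.6375) = sign(6.6375)*max(|6.6375| - 0.91, 0) = 5.7275
prox(6.9103) = sign(6.9103)*max(|6.9103| - 0.91, 0) = 6.0003
prox(x) = [5.7275, 6.0003]
||prox(x)||_1 = 5.7275 + 6.0003 = 11.7278


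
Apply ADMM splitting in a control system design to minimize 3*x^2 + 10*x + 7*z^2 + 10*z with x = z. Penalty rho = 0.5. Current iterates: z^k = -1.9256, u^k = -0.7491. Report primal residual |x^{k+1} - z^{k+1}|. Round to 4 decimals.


ADMM iteration with rho = 0.5, z^k = -1.9256, u^k = -0.7491
Step 1: x-update.
Minimize 3*x^2 + 10*x + (0.5/2)*(x + 1.9256 - 0.7491)^2
FOC: (2*3 + 0.5)*x = -10 + 0.5*(-1.9256 + 0.7491)
x^{k+1} = -1.629
Step 2: z-update.
Minimize 7*z^2 + 10*z + (0.5/2)*(-1.629 - z - 0.7491)^2
FOC: (2*7 + 0.5)*z = -10 + 0.5*(-1.629 - 0.7491)
z^{k+1} = -0.7717
Step 3: u-update.
u^{k+1} = -0.7491 - 1.629 + 0.7717 = -1.6064
Step 4: Primal residual = |-1.629 + 0.7717| = 0.8573


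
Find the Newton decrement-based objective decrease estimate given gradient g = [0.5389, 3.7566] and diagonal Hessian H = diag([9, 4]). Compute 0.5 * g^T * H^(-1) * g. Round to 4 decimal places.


Step 1: H is diagonal, so H^(-1) * g = [0.0599, 0.9392].
Step 2: g^T H^(-1) g = sum_i g_i^2 / H_ii
  = (0.5389)^2/9 + (3.7566)^2/4
  = 0.0323 + 3.528 = 3.5603
Step 3: Objective decrease = 0.5 * g^T H^(-1) g = 1.7801


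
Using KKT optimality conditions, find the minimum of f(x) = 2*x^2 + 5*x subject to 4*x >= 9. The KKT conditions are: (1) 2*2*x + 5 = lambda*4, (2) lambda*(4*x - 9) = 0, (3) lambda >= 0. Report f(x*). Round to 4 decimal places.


Step 1: Try lambda = 0 (constraint inactive).
x_unc = -5/(2*2) = -1.25
Check: 4*-1.25 = -5.0 < 9 -- violated!
Step 2: Constraint must be active: 4*x = 9
x* = 9/4 = 2.25
lambda = (2*2*2.25 + 5)/4 = 3.5
Step 3: Compute optimal value.
f(x*) = 2*2.25^2 + 5*2.25 = 21.375


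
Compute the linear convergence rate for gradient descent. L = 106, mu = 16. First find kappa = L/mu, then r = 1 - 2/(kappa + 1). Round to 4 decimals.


Step 1: Compute the condition number.
kappa = L/mu = 106/16 = 6.625
Step 2: Compute the convergence rate.
r = 1 - 2/(kappa + 1) = 1 - 2*mu/(L + mu) = (L - mu)/(L + mu) = 90/122 = 0.7377


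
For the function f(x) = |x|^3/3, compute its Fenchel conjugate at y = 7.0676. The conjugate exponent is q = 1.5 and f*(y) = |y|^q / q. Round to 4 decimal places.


The conjugate exponent q satisfies 1/p + 1/q = 1.
p = 3, so q = 3/(3 - 1) = 1.5
|y|^q = 7.0676^1.5 = 18.7892
f*(7.0676) = 18.7892 / 1.5 = 12.5261


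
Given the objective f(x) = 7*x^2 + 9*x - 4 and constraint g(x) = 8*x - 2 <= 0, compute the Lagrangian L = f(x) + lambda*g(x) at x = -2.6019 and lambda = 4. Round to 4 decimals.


Step 1: Evaluate f(x).
f(-2.6019) = 7*(-2.6019)^2 + 9*(-2.6019) - 4 = 19.9721
Step 2: Evaluate g(x).
g(-2.6019) = 8*-2.6019 - 2 = -22.8152
Step 3: Compute Lagrangian.
L = 19.9721 + 4*-22.8152 = -71.2887


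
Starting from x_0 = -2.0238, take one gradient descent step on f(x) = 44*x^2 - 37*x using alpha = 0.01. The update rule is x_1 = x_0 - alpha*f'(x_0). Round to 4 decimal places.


We compute the gradient at x_0 and apply the update.
f'(x) = 88*x - 37
f'(-2.0238) = 88*-2.0238 - 37 = -215.0944
x_1 = -2.0238 - 0.01*-215.0944 = 0.1271


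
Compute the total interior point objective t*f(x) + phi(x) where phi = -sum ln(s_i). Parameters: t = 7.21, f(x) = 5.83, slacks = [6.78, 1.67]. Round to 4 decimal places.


Step 1: Compute log-barrier.
ln values: [1.914, 0.5128]
phi = -(1.914 + 0.5128) = -2.4268
Step 2: Compute augmented objective.
t*f(x) = 7.21*5.83 = 42.0343
Total = 42.0343 - 2.4268 = 39.6075


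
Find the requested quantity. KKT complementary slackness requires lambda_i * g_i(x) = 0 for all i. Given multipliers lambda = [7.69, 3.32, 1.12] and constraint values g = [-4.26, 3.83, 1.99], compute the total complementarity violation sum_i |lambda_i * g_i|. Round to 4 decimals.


KKT complementary slackness check:
lambda_1 * g_1 = 7.69 * -4.26 = -32.7594
lambda_2 * g_2 = 3.32 * 3.83 = 12.7156
lambda_3 * g_3 = 1.12 * 1.99 = 2.2288
Total violation = 32.7594 + 12.7156 + 2.2288 = 47.7038


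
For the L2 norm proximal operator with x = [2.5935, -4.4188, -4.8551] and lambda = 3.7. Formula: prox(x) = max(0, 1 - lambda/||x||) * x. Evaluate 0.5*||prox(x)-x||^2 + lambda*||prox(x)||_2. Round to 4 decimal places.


Step 1: Compute ||x||.
||x|| = 7.0586
Step 2: Compute scaling factor.
scale = max(0, 1 - 3.7/7.0586) = 0.4758
Step 3: prox(x) = [1.234, -2.1025, -2.3101]
||prox(x)|| = 3.3586
Step 4: Proximal objective.
0.5*||prox-x||^2 = 6.845
lambda*||prox|| = 12.4268
Total = 19.2719


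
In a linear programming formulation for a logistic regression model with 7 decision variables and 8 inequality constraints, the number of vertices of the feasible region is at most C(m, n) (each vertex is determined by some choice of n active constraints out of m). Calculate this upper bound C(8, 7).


Each vertex corresponds to some choice of n active constraints out of m, so the number of vertices is at most C(m, n) = m! / (n!(m-n)!).
m = 8, n = 7
Numerator: 8 * 7 * 6 * 5 * 4 * 3 * 2
Denominator: 7! = 5040
C(8, 7) = 8


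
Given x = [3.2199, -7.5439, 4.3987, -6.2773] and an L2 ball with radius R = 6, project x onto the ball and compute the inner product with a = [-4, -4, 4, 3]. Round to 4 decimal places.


Step 1: Compute ||x|| (intermediates to 6 decimals).
||x|| = sqrt(3.2199^2 + (-7.5439)^2 + 4.3987^2 + (-6.2773)^2) = 11.226364
Step 2: Project.
Since ||x|| > R, scale = R/||x|| = 6/11.226364 = 0.534456, proj(x) = scale * x
proj(x) = [1.720895, -4.031883, 2.350912, -3.354941]
Step 3: Dot product.
a^T * proj(x) = -4*1.720895 - 4*(-4.031883) + 4*2.350912 + 3*(-3.354941) = 8.5828


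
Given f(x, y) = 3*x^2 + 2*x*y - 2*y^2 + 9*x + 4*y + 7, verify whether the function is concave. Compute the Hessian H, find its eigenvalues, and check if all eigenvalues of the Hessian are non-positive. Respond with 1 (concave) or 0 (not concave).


The Hessian of f(x,y) = 3*x^2 + 2*x*y - 2*y^2 + 9*x + 4*y + 7 is:
H = [[6, 2], [2, -4]]
Trace = 6 - 4 = 2
Determinant = 6*-4 - (2)^2 = -28
Discriminant = (2)^2 - 4*-28 = 116.0
Eigenvalues: lambda_1 = -4.3852, lambda_2 = 6.3852
The function is not concave.

0


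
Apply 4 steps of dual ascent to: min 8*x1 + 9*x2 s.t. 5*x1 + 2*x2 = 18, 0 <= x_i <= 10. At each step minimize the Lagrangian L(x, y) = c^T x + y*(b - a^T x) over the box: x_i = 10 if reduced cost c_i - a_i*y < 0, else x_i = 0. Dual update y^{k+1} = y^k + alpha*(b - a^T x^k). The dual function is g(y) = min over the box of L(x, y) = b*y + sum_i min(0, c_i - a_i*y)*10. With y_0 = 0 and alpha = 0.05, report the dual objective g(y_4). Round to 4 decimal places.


Dual ascent for LP: min 8*x1 + 9*x2, 5*x1 + 2*x2 = 18, 0 <= x_i <= 10
Step 1: y^k = 0.0, reduced costs: (8.0, 9.0)
  x^k = (0.0, 0.0), subgradient = b - a^T x = 18.0
  y^{k+1} = 0.0 + 0.05*18.0 = 0.9
Step 2: y^k = 0.9, reduced costs: (3.5, 7.2)
  x^k = (0.0, 0.0), subgradient = b - a^T x = 18.0
  y^{k+1} = 0.9 + 0.05*18.0 = 1.8
Step 3: y^k = 1.8, reduced costs: (-1.0, 5.4)
  x^k = (10.0, 0.0), subgradient = b - a^T x = -32.0
  y^{k+1} = 1.8 + 0.05*-32.0 = 0.2
Step 4: y^k = 0.2, reduced costs: (7.0, 8.6)
  x^k = (0.0, 0.0), subgradient = b - a^T x = 18.0
  y^{k+1} = 0.2 + 0.05*18.0 = 1.1
Dual objective at y_4 = 1.1: reduced costs (2.5, 6.8), box minimizer x = (0.0, 0.0)
g(y_4) = b*y + (c1 - a1*y)*x1 + (c2 - a2*y)*x2 = 18*1.1 + 2.5*0.0 + 6.8*0.0 = 19.8 + 0.0 + 0.0 = 19.8


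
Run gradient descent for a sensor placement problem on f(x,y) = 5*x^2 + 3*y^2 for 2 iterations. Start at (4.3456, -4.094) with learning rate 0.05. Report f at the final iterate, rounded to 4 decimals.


Gradient descent on f(x,y) = 5*x^2 + 3*y^2.
Starting point: (4.3456, -4.094), alpha = 0.05
Step 1: grad_x = 2*5*4.3456 = 43.456, grad_y = 2*3*-4.094 = -24.564
  x_1 = 4.3456 - 0.05*43.456 = 2.1728
  y_1 = -4.094 - 0.05*-24.564 = -2.8658
Step 2: grad_x = 2*5*2.1728 = 21.728, grad_y = 2*3*-2.8658 = -17.1948
  x_2 = 2.1728 - 0.05*21.728 = 1.0864
  y_2 = -2.8658 - 0.05*-17.1948 = -2.0061
f(1.0864, -2.0061) = 5*1.0864^2 + 3*(-2.0061)^2 = 17.9742


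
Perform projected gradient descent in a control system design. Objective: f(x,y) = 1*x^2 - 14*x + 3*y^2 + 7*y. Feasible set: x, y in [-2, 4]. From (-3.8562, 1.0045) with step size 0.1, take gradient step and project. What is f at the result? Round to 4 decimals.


Step 1: Compute gradient at (-3.8562, 1.0045).
grad_x = 2*1*-3.8562 - 14 = -21.7124
grad_y = 2*3*1.0045 + 7 = 13.027
Step 2: Gradient step.
x_raw = -3.8562 - 0.1*-21.7124 = -1.685
y_raw = 1.0045 - 0.1*13.027 = -0.2982
Step 3: Project onto [-2, 4].
x_proj = clip(-1.685) = -1.685
y_proj = clip(-0.2982) = -0.2982
Step 4: Evaluate f.
f(-1.685, -0.2982) = 24.6079


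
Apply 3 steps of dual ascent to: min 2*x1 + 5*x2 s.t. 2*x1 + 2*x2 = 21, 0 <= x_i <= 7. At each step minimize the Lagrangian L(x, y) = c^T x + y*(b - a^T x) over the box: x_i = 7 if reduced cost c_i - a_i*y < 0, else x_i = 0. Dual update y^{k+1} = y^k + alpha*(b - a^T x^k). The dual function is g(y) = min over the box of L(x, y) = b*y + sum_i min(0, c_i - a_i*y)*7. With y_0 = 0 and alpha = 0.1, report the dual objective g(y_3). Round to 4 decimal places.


Dual ascent for LP: min 2*x1 + 5*x2, 2*x1 + 2*x2 = 21, 0 <= x_i <= 7
Step 1: y^k = 0.0, reduced costs: (2.0, 5.0)
  x^k = (0.0, 0.0), subgradient = b - a^T x = 21.0
  y^{k+1} = 0.0 + 0.1*21.0 = 2.1
Step 2: y^k = 2.1, reduced costs: (-2.2, 0.8)
  x^k = (7.0, 0.0), subgradient = b - a^T x = 7.0
  y^{k+1} = 2.1 + 0.1*7.0 = 2.8
Step 3: y^k = 2.8, reduced costs: (-3.6, -0.6)
  x^k = (7.0, 7.0), subgradient = b - a^T x = -7.0
  y^{k+1} = 2.8 + 0.1*-7.0 = 2.1
Dual objective at y_3 = 2.1: reduced costs (-2.2, 0.8), box minimizer x = (7.0, 0.0)
g(y_3) = b*y + (c1 - a1*y)*x1 + (c2 - a2*y)*x2 = 21*2.1 + (-2.2)*7.0 + 0.8*0.0 = 44.1 - 15.4 + 0.0 = 28.7


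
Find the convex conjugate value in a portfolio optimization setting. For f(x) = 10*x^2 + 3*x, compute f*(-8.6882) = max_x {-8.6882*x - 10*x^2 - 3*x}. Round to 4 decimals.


f*(y) = sup_x {y*x - a*x^2 - b*x} = sup_x {(y-b)*x - a*x^2}
FOC: (y - b) - 2a*x = 0 => x* = (y - b)/(2a)
x* = (-8.6882 - 3)/(2*10) = -0.5844
f*(-8.6882) = (y-b)^2/(4a) = (-8.6882 - 3)^2/(4*10)
= 136.614/40 = 3.4154


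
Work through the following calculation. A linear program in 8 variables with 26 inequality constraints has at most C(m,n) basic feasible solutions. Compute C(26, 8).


Each vertex corresponds to some choice of n active constraints out of m, so the number of vertices is at most C(m, n) = m! / (n!(m-n)!).
m = 26, n = 8
Numerator: 26 * 25 * 24 * 23 * 22 * 21 * 20 * 19
Denominator: 8! = 40320
C(26, 8) = 1562275


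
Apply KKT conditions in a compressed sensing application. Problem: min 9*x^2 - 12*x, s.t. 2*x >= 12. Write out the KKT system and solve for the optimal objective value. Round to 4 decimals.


Step 1: Try lambda = 0 (constraint inactive).
x_unc = 12/(2*9) = 0.6667
Check: 2*0.6667 = 1.3334 < 12 -- violated!
Step 2: Constraint must be active: 2*x = 12
x* = 12/2 = 6.0
lambda = (2*9*6.0 - 12)/2 = 48.0
Step 3: Compute optimal value.
f(x*) = 9*6.0^2 - 12*6.0 = 252.0


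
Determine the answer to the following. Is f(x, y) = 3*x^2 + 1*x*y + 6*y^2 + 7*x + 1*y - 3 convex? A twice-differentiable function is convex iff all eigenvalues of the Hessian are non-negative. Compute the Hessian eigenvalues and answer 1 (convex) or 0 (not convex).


The Hessian of f(x,y) = 3*x^2 + 1*x*y + 6*y^2 + 7*x + 1*y - 3 is:
H = [[6, 1], [1, 12]]
Trace = 6 + 12 = 18
Determinant = 6*12 - (1)^2 = 71
Discriminant = (18)^2 - 4*71 = 40.0
Eigenvalues: lambda_1 = 5.8377, lambda_2 = 12.1623
The function is convex.

1


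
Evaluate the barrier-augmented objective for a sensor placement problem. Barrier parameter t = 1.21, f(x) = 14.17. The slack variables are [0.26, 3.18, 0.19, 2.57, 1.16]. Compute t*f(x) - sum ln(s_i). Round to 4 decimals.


Step 1: Compute log-barrier.
ln values: [-1.3471, 1.1569, -1.6607, 0.9439, 0.1484]
phi = -(-1.3471 + 1.1569 - 1.6607 + 0.9439 + 0.1484) = 0.7586
Step 2: Compute augmented objective.
t*f(x) = 1.21*14.17 = 17.1457
Total = 17.1457 + 0.7586 = 17.9043


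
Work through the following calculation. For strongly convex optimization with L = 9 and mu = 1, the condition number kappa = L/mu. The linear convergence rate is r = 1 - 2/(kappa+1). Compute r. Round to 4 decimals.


Step 1: Compute the condition number.
kappa = L/mu = 9/1 = 9.0
Step 2: Compute the convergence rate.
r = 1 - 2/(kappa + 1) = 1 - 2*mu/(L + mu) = (L - mu)/(L + mu) = 8/10 = 0.8


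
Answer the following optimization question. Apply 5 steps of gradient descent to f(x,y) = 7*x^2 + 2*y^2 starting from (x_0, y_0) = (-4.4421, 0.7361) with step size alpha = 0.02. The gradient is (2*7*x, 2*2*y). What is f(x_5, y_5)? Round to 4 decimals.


Gradient descent on f(x,y) = 7*x^2 + 2*y^2.
Starting point: (-4.4421, 0.7361), alpha = 0.02
Step 1: grad_x = 2*7*-4.4421 = -62.1894, grad_y = 2*2*0.7361 = 2.9444
  x_1 = -4.4421 - 0.02*-62.1894 = -3.1983
  y_1 = 0.7361 - 0.02*2.9444 = 0.6772
Step 2: grad_x = 2*7*-3.1983 = -44.7764, grad_y = 2*2*0.6772 = 2.7088
  x_2 = -3.1983 - 0.02*-44.7764 = -2.3028
  y_2 = 0.6772 - 0.02*2.7088 = 0.623
Step 3: grad_x = 2*7*-2.3028 = -32.239, grad_y = 2*2*0.623 = 2.4921
  x_3 = -2.3028 - 0.02*-32.239 = -1.658
  y_3 = 0.623 - 0.02*2.4921 = 0.5732
Step 4: grad_x = 2*7*-1.658 = -23.2121, grad_y = 2*2*0.5732 = 2.2928
  x_4 = -1.658 - 0.02*-23.2121 = -1.1938
  y_4 = 0.5732 - 0.02*2.2928 = 0.5273
Step 5: grad_x = 2*7*-1.1938 = -16.7127, grad_y = 2*2*0.5273 = 2.1093
  x_5 = -1.1938 - 0.02*-16.7127 = -0.8595
  y_5 = 0.5273 - 0.02*2.1093 = 0.4851
f(-0.8595, 0.4851) = 7*(-0.8595)^2 + 2*0.4851^2 = 5.642


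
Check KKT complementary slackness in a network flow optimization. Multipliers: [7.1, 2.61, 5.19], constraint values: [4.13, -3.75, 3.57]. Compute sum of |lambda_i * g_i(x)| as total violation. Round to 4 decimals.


KKT complementary slackness check:
lambda_1 * g_1 = 7.1 * 4.13 = 29.323
lambda_2 * g_2 = 2.61 * -3.75 = -9.7875
lambda_3 * g_3 = 5.19 * 3.57 = 18.5283
Total violation = 29.323 + 9.7875 + 18.5283 = 57.6388


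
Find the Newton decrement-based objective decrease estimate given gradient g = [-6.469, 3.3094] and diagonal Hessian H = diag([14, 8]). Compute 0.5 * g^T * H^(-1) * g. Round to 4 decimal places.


Step 1: H is diagonal, so H^(-1) * g = [-0.4621, 0.4137].
Step 2: g^T H^(-1) g = sum_i g_i^2 / H_ii
  = (-6.469)^2/14 + (3.3094)^2/8
  = 2.9891 + 1.369 = 4.3582
Step 3: Objective decrease = 0.5 * g^T H^(-1) g = 2.1791


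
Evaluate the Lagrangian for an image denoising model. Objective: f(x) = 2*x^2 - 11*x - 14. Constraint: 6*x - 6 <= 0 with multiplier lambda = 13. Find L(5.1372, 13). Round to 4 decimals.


Step 1: Evaluate f(x).
f(5.1372) = 2*5.1372^2 - 11*5.1372 - 14 = -17.7276
Step 2: Evaluate g(x).
g(5.1372) = 6*5.1372 - 6 = 24.8232
Step 3: Compute Lagrangian.
L = -17.7276 + 13*24.8232 = 304.974


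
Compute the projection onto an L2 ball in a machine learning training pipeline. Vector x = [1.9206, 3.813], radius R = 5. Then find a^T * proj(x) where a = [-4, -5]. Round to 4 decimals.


Step 1: Compute ||x|| (intermediates to 6 decimals).
||x|| = sqrt(1.9206^2 + 3.813^2) = 4.269388
Step 2: Project.
Since ||x|| <= R, proj = x (no scaling needed).
proj(x) = [1.9206, 3.813]
Step 3: Dot product.
a^T * proj(x) = -4*1.9206 - 5*3.813 = -26.7474


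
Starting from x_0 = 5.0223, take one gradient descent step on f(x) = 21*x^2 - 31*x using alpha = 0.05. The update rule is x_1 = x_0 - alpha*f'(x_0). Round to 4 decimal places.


We compute the gradient at x_0 and apply the update.
f'(x) = 42*x - 31
f'(5.0223) = 42*5.0223 - 31 = 179.9366
x_1 = 5.0223 - 0.05*179.9366 = -3.9745


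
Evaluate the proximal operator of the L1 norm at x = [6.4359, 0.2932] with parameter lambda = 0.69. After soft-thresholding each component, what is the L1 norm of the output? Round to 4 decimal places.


Soft-thresholding with lambda = 0.69:
prox(6.4359) = sign(6.4359)*max(|6.4359| - 0.69, 0) = 5.7459
prox(0.2932) = sign(0.2932)*max(|0.2932| - 0.69, 0) = 0.0
prox(x) = [5.7459, 0.0]
||prox(x)||_1 = 5.7459 + 0.0 = 5.7459


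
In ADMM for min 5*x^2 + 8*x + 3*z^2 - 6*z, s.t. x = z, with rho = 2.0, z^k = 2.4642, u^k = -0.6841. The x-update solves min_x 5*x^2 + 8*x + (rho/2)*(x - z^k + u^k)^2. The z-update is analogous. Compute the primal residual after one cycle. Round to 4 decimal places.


ADMM iteration with rho = 2.0, z^k = 2.4642, u^k = -0.6841
Step 1: x-update.
Minimize 5*x^2 + 8*x + (2.0/2)*(x - 2.4642 - 0.6841)^2
FOC: (2*5 + 2.0)*x = -8 + 2.0*(2.4642 + 0.6841)
x^{k+1} = -0.142
Step 2: z-update.
Minimize 3*z^2 - 6*z + (2.0/2)*(-0.142 - z - 0.6841)^2
FOC: (2*3 + 2.0)*z = 6 + 2.0*(-0.142 - 0.6841)
z^{k+1} = 0.5435
Step 3: u-update.
u^{k+1} = -0.6841 - 0.142 - 0.5435 = -1.3695
Step 4: Primal residual = |-0.142 - 0.5435| = 0.6854


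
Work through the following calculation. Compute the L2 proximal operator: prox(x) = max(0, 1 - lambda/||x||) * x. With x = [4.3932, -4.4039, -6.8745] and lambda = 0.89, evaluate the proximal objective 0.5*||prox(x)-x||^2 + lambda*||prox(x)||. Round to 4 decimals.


Step 1: Compute ||x||.
||x|| = 9.2711
Step 2: Compute scaling factor.
scale = max(0, 1 - 0.89/9.2711) = 0.904
Step 3: prox(x) = [3.9715, -3.9811, -6.2146]
||prox(x)|| = 8.3811
Step 4: Proximal objective.
0.5*||prox-x||^2 = 0.3961
lambda*||prox|| = 7.4592
Total = 7.8552


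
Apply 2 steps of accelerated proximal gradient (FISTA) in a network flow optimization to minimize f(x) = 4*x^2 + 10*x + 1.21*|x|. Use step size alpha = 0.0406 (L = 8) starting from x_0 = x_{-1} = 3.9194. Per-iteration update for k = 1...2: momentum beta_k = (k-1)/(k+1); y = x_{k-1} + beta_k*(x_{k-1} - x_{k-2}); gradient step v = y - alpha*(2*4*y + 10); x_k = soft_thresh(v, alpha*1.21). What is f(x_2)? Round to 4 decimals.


FISTA on f(x) = 4*x^2 + 10*x + 1.21*|x|
L = 8, alpha = 0.0406
Iteration 1: beta = 0.0, y = 3.9194 + 0.0*(3.9194 - 3.9194) = 3.9194
  grad(y) = 41.3552, v = y - alpha*grad = 2.2404
  prox(v) = soft_thresh(2.2404, 0.0491) = 2.1913
Iteration 2: beta = 0.3333, y = 2.1913 + 0.3333*(2.1913 - 3.9194) = 1.6152
  grad(y) = 22.9216, v = y - alpha*grad = 0.6846
  prox(v) = soft_thresh(0.6846, 0.0491) = 0.6355
f(x_2) = 4*0.6355^2 + 10*0.6355 + 1.21*|0.6355| = 8.7387


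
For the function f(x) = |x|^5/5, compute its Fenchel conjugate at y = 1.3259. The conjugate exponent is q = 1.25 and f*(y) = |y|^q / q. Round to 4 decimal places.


The conjugate exponent q satisfies 1/p + 1/q = 1.
p = 5, so q = 5/(5 - 1) = 1.25
|y|^q = 1.3259^1.25 = 1.4228
f*(1.3259) = 1.4228 / 1.25 = 1.1382


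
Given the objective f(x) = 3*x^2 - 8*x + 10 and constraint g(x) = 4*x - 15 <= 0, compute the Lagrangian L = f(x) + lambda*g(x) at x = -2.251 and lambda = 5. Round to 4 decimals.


Step 1: Evaluate f(x).
f(-2.251) = 3*(-2.251)^2 - 8*(-2.251) + 10 = 43.209
Step 2: Evaluate g(x).
g(-2.251) = 4*-2.251 - 15 = -24.004
Step 3: Compute Lagrangian.
L = 43.209 + 5*-24.004 = -76.811


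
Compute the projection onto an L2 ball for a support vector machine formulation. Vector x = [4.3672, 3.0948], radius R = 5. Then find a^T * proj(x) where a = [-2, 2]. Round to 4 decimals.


Step 1: Compute ||x|| (intermediates to 6 decimals).
||x|| = sqrt(4.3672^2 + 3.0948^2) = 5.35259
Step 2: Project.
Since ||x|| > R, scale = R/||x|| = 5/5.35259 = 0.934127, proj(x) = scale * x
proj(x) = [4.079519, 2.890936]
Step 3: Dot product.
a^T * proj(x) = -2*4.079519 + 2*2.890936 = -2.3772


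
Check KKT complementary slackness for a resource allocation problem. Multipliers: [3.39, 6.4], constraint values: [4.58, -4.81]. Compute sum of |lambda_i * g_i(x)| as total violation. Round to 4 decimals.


KKT complementary slackness check:
lambda_1 * g_1 = 3.39 * 4.58 = 15.5262
lambda_2 * g_2 = 6.4 * -4.81 = -30.784
Total violation = 15.5262 + 30.784 = 46.3102


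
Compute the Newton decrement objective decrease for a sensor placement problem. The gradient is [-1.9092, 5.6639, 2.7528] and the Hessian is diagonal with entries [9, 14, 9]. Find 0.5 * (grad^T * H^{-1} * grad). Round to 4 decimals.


Step 1: H is diagonal, so H^(-1) * g = [-0.2121, 0.4046, 0.3059].
Step 2: g^T H^(-1) g = sum_i g_i^2 / H_ii
  = (-1.9092)^2/9 + (5.6639)^2/14 + (2.7528)^2/9
  = 0.405 + 2.2914 + 0.842 = 3.5384
Step 3: Objective decrease = 0.5 * g^T H^(-1) g = 1.7692


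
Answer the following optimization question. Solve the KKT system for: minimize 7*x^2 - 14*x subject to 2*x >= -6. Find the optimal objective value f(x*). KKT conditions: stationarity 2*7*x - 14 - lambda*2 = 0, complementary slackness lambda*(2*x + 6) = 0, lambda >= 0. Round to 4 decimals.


Step 1: Try lambda = 0 (constraint inactive).
Stationarity: 2*7*x - 14 = 0
x* = 14/(2*7) = 1.0
Check constraint: 2*1.0 = 2.0 >= -6 -- satisfied.
Step 2: Compute optimal value.
f(x*) = 7*1.0^2 - 14*1.0 = -7.0


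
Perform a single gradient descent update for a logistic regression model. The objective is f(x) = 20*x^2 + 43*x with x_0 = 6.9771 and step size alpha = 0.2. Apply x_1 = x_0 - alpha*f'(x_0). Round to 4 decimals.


We compute the gradient at x_0 and apply the update.
f'(x) = 40*x + 43
f'(6.9771) = 40*6.9771 + 43 = 322.084
x_1 = 6.9771 - 0.2*322.084 = -57.4397


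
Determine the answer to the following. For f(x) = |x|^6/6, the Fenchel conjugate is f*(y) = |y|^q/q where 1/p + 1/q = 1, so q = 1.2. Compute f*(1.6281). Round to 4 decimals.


The conjugate exponent q satisfies 1/p + 1/q = 1.
p = 6, so q = 6/(6 - 1) = 1.2
|y|^q = 1.6281^1.2 = 1.7948
f*(1.6281) = 1.7948 / 1.2 = 1.4957


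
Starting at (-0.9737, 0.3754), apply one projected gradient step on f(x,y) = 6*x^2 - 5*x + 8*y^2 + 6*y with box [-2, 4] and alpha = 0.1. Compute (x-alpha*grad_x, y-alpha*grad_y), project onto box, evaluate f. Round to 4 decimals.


Step 1: Compute gradient at (-0.9737, 0.3754).
grad_x = 2*6*-0.9737 - 5 = -16.6844
grad_y = 2*8*0.3754 + 6 = 12.0064
Step 2: Gradient step.
x_raw = -0.9737 - 0.1*-16.6844 = 0.6947
y_raw = 0.3754 - 0.1*12.0064 = -0.8252
Step 3: Project onto [-2, 4].
x_proj = clip(0.6947) = 0.6947
y_proj = clip(-0.8252) = -0.8252
Step 4: Evaluate f.
f(0.6947, -0.8252) = -0.081


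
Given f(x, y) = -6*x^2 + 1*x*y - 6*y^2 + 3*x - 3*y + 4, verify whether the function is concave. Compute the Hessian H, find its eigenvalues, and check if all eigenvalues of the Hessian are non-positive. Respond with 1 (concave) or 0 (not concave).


The Hessian of f(x,y) = -6*x^2 + 1*x*y - 6*y^2 + 3*x - 3*y + 4 is:
H = [[-12, 1], [1, -12]]
Trace = -12 - 12 = -24
Determinant = -12*-12 - (1)^2 = 143
Discriminant = (-24)^2 - 4*143 = 4.0
Eigenvalues: lambda_1 = -13.0, lambda_2 = -11.0
The function is concave.

1


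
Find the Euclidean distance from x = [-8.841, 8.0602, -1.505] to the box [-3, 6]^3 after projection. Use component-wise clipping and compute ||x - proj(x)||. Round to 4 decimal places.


Project each component onto [-3, 6].
clip(-8.841) = -3.0, clip(8.0602) = 6.0, clip(-1.505) = -1.505
Projection = [-3.0, 6.0, -1.505]
Squared diffs: [34.1173, 4.2444, 0.0]
Distance = sqrt(38.3617) = 6.1937


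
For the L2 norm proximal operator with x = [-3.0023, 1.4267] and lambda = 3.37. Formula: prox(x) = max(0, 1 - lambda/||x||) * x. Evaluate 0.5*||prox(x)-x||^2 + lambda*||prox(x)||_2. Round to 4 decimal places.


Step 1: Compute ||x||.
||x|| = 3.324
Step 2: Compute scaling factor.
scale = max(0, 1 - 3.37/3.324) = 0.0
Step 3: prox(x) = [-0.0, 0.0]
||prox(x)|| = 0.0
Step 4: Proximal objective.
0.5*||prox-x||^2 = 5.5246
lambda*||prox|| = 0.0
Total = 5.5246


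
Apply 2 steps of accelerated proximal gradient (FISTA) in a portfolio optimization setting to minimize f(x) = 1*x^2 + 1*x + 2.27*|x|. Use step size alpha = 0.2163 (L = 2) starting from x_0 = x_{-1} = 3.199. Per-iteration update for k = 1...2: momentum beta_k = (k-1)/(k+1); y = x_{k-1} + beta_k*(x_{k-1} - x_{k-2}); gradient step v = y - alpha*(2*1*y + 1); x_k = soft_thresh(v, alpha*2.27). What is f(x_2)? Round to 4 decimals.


FISTA on f(x) = 1*x^2 + 1*x + 2.27*|x|
L = 2, alpha = 0.2163
Iteration 1: beta = 0.0, y = 3.199 + 0.0*(3.199 - 3.199) = 3.199
  grad(y) = 7.398, v = y - alpha*grad = 1.5988
  prox(v) = soft_thresh(1.5988, 0.491) = 1.1078
Iteration 2: beta = 0.3333, y = 1.1078 + 0.3333*(1.1078 - 3.199) = 0.4107
  grad(y) = 1.8215, v = y - alpha*grad = 0.0168
  prox(v) = soft_thresh(0.0168, 0.491) = 0.0
f(x_2) = 1*0.0^2 + 1*0.0 + 2.27*|0.0| = 0.0


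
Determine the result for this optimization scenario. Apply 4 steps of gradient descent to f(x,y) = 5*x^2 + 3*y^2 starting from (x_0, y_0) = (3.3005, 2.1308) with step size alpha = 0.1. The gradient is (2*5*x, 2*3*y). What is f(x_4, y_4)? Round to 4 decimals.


Gradient descent on f(x,y) = 5*x^2 + 3*y^2.
Starting point: (3.3005, 2.1308), alpha = 0.1
Step 1: grad_x = 2*5*3.3005 = 33.005, grad_y = 2*3*2.1308 = 12.7848
  x_1 = 3.3005 - 0.1*33.005 = -0.0
  y_1 = 2.1308 - 0.1*12.7848 = 0.8523
Step 2: grad_x = 2*5*-0.0 = -0.0, grad_y = 2*3*0.8523 = 5.1139
  x_2 = -0.0 - 0.1*-0.0 = 0.0
  y_2 = 0.8523 - 0.1*5.1139 = 0.3409
Step 3: grad_x = 2*5*0.0 = 0.0, grad_y = 2*3*0.3409 = 2.0456
  x_3 = 0.0 - 0.1*0.0 = 0.0
  y_3 = 0.3409 - 0.1*2.0456 = 0.1364
Step 4: grad_x = 2*5*0.0 = 0.0, grad_y = 2*3*0.1364 = 0.8182
  x_4 = 0.0 - 0.1*0.0 = 0.0
  y_4 = 0.1364 - 0.1*0.8182 = 0.0545
f(0.0, 0.0545) = 5*0.0^2 + 3*0.0545^2 = 0.0089


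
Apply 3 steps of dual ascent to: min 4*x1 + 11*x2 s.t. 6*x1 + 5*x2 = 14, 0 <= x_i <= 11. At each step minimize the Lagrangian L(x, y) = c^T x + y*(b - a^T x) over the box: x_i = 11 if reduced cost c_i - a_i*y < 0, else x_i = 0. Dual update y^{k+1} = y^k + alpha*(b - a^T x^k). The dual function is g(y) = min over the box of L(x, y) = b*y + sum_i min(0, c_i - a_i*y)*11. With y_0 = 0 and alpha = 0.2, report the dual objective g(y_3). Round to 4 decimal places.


Dual ascent for LP: min 4*x1 + 11*x2, 6*x1 + 5*x2 = 14, 0 <= x_i <= 11
Step 1: y^k = 0.0, reduced costs: (4.0, 11.0)
  x^k = (0.0, 0.0), subgradient = b - a^T x = 14.0
  y^{k+1} = 0.0 + 0.2*14.0 = 2.8
Step 2: y^k = 2.8, reduced costs: (-12.8, -3.0)
  x^k = (11.0, 11.0), subgradient = b - a^T x = -107.0
  y^{k+1} = 2.8 + 0.2*-107.0 = -18.6
Step 3: y^k = -18.6, reduced costs: (115.6, 104.0)
  x^k = (0.0, 0.0), subgradient = b - a^T x = 14.0
  y^{k+1} = -18.6 + 0.2*14.0 = -15.8
Dual objective at y_3 = -15.8: reduced costs (98.8, 90.0), box minimizer x = (0.0, 0.0)
g(y_3) = b*y + (c1 - a1*y)*x1 + (c2 - a2*y)*x2 = 14*(-15.8) + 98.8*0.0 + 90.0*0.0 = -221.2 + 0.0 + 0.0 = -221.2


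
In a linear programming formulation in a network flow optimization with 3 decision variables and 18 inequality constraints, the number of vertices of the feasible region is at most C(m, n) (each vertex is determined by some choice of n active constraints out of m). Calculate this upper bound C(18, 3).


Each vertex corresponds to some choice of n active constraints out of m, so the number of vertices is at most C(m, n) = m! / (n!(m-n)!).
m = 18, n = 3
Numerator: 18 * 17 * 16
Denominator: 3! = 6
C(18, 3) = 816


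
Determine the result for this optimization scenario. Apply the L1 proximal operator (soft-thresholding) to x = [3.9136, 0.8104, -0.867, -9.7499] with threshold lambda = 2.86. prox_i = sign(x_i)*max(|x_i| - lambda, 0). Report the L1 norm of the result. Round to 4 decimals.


Soft-thresholding with lambda = 2.86:
prox(3.9136) = sign(3.9136)*max(|3.9136| - 2.86, 0) = 1.0536
prox(0.8104) = sign(0.8104)*max(|0.8104| - 2.86, 0) = 0.0
prox(-0.867) = sign(-0.867)*max(|-0.867| - 2.86, 0) = 0.0
prox(-9.7499) = sign(-9.7499)*max(|-9.7499| - 2.86, 0) = -6.8899
prox(x) = [1.0536, 0.0, 0.0, -6.8899]
||prox(x)||_1 = 1.0536 + 0.0 + 0.0 + 6.8899 = 7.9435


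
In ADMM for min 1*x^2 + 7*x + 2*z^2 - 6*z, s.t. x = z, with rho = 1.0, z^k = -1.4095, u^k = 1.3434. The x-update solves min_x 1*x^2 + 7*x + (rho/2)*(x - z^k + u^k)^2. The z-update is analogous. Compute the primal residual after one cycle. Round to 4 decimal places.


ADMM iteration with rho = 1.0, z^k = -1.4095, u^k = 1.3434
Step 1: x-update.
Minimize 1*x^2 + 7*x + (1.0/2)*(x + 1.4095 + 1.3434)^2
FOC: (2*1 + 1.0)*x = -7 + 1.0*(-1.4095 - 1.3434)
x^{k+1} = -3.251
Step 2: z-update.
Minimize 2*z^2 - 6*z + (1.0/2)*(-3.251 - z + 1.3434)^2
FOC: (2*2 + 1.0)*z = 6 + 1.0*(-3.251 + 1.3434)
z^{k+1} = 0.8185
Step 3: u-update.
u^{k+1} = 1.3434 - 3.251 - 0.8185 = -2.7261
Step 4: Primal residual = |-3.251 - 0.8185| = 4.0695


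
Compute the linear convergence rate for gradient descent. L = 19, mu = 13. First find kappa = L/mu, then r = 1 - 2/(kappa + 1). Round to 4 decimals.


Step 1: Compute the condition number.
kappa = L/mu = 19/13 = 1.4615
Step 2: Compute the convergence rate.
r = 1 - 2/(kappa + 1) = 1 - 2*mu/(L + mu) = (L - mu)/(L + mu) = 6/32 = 0.1875


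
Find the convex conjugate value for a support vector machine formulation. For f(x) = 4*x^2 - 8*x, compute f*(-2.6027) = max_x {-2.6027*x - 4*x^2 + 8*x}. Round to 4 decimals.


f*(y) = sup_x {y*x - a*x^2 - b*x} = sup_x {(y-b)*x - a*x^2}
FOC: (y - b) - 2a*x = 0 => x* = (y - b)/(2a)
x* = (-2.6027 + 8)/(2*4) = 0.6747
f*(-2.6027) = (y-b)^2/(4a) = (-2.6027 + 8)^2/(4*4)
= 29.1308/16 = 1.8207


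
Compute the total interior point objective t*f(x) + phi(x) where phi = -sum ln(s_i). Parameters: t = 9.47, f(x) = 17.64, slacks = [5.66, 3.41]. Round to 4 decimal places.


Step 1: Compute log-barrier.
ln values: [1.7334, 1.2267]
phi = -(1.7334 + 1.2267) = -2.9601
Step 2: Compute augmented objective.
t*f(x) = 9.47*17.64 = 167.0508
Total = 167.0508 - 2.9601 = 164.0907


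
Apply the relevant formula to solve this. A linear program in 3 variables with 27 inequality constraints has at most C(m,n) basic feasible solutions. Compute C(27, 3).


Each vertex corresponds to some choice of n active constraints out of m, so the number of vertices is at most C(m, n) = m! / (n!(m-n)!).
m = 27, n = 3
Numerator: 27 * 26 * 25
Denominator: 3! = 6
C(27, 3) = 2925


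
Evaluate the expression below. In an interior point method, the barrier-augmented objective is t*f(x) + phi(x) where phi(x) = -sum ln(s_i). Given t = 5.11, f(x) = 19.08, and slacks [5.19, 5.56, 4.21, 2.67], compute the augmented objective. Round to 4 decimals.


Step 1: Compute log-barrier.
ln values: [1.6467, 1.7156, 1.4375, 0.9821]
phi = -(1.6467 + 1.7156 + 1.4375 + 0.9821) = -5.7819
Step 2: Compute augmented objective.
t*f(x) = 5.11*19.08 = 97.4988
Total = 97.4988 - 5.7819 = 91.7169


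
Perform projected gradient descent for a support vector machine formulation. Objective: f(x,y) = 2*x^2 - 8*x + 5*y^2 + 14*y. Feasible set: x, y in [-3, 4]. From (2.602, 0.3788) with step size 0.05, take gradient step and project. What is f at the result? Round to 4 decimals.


Step 1: Compute gradient at (2.602, 0.3788).
grad_x = 2*2*2.602 - 8 = 2.408
grad_y = 2*5*0.3788 + 14 = 17.788
Step 2: Gradient step.
x_raw = 2.602 - 0.05*2.408 = 2.4816
y_raw = 0.3788 - 0.05*17.788 = -0.5106
Step 3: Project onto [-3, 4].
x_proj = clip(2.4816) = 2.4816
y_proj = clip(-0.5106) = -0.5106
Step 4: Evaluate f.
f(2.4816, -0.5106) = -13.381


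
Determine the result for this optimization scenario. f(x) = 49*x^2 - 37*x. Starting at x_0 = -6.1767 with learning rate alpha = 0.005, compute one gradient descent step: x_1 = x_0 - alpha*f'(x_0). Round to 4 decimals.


We compute the gradient at x_0 and apply the update.
f'(x) = 98*x - 37
f'(-6.1767) = 98*-6.1767 - 37 = -642.3166
x_1 = -6.1767 - 0.005*-642.3166 = -2.9651


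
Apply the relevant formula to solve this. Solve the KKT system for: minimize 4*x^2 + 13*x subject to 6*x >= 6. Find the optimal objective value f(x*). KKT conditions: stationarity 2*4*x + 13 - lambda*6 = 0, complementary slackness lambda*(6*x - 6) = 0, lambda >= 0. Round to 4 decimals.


Step 1: Try lambda = 0 (constraint inactive).
x_unc = -13/(2*4) = -1.625
Check: 6*-1.625 = -9.75 < 6 -- violated!
Step 2: Constraint must be active: 6*x = 6
x* = 6/6 = 1.0
lambda = (2*4*1.0 + 13)/6 = 3.5
Step 3: Compute optimal value.
f(x*) = 4*1.0^2 + 13*1.0 = 17.0


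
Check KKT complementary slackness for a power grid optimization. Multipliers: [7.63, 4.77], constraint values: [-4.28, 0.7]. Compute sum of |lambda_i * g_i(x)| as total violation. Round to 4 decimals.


KKT complementary slackness check:
lambda_1 * g_1 = 7.63 * -4.28 = -32.6564
lambda_2 * g_2 = 4.77 * 0.7 = 3.339
Total violation = 32.6564 + 3.339 = 35.9954


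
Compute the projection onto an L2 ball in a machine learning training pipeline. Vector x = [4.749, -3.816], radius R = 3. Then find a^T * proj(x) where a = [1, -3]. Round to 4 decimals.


Step 1: Compute ||x|| (intermediates to 6 decimals).
||x|| = sqrt(4.749^2 + (-3.816)^2) = 6.092196
Step 2: Project.
Since ||x|| > R, scale = R/||x|| = 3/6.092196 = 0.492433, proj(x) = scale * x
proj(x) = [2.338564, -1.879124]
Step 3: Dot product.
a^T * proj(x) = 1*2.338564 - 3*(-1.879124) = 7.9759


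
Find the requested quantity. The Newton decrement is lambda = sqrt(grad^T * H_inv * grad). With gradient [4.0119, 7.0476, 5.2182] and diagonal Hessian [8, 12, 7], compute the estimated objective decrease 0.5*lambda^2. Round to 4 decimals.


Step 1: H is diagonal, so H^(-1) * g = [0.5015, 0.5873, 0.7455].
Step 2: g^T H^(-1) g = sum_i g_i^2 / H_ii
  = (4.0119)^2/8 + (7.0476)^2/12 + (5.2182)^2/7
  = 2.0119 + 4.1391 + 3.8899 = 10.0409
Step 3: Objective decrease = 0.5 * g^T H^(-1) g = 5.0205


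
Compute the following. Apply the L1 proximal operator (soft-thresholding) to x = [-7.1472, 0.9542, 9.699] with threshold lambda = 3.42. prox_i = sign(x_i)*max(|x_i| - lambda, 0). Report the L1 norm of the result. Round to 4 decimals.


Soft-thresholding with lambda = 3.42:
prox(-7.1472) = sign(-7.1472)*max(|-7.1472| - 3.42, 0) = -3.7272
prox(0.9542) = sign(0.9542)*max(|0.9542| - 3.42, 0) = 0.0
prox(9.699) = sign(9.699)*max(|9.699| - 3.42, 0) = 6.279
prox(x) = [-3.7272, 0.0, 6.279]
||prox(x)||_1 = 3.7272 + 0.0 + 6.279 = 10.0062


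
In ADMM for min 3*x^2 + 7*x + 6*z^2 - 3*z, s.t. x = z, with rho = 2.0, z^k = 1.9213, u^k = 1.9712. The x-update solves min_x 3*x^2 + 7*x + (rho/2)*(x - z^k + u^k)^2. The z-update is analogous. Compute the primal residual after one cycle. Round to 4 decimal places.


ADMM iteration with rho = 2.0, z^k = 1.9213, u^k = 1.9712
Step 1: x-update.
Minimize 3*x^2 + 7*x + (2.0/2)*(x - 1.9213 + 1.9712)^2
FOC: (2*3 + 2.0)*x = -7 + 2.0*(1.9213 - 1.9712)
x^{k+1} = -0.8875
Step 2: z-update.
Minimize 6*z^2 - 3*z + (2.0/2)*(-0.8875 - z + 1.9712)^2
FOC: (2*6 + 2.0)*z = 3 + 2.0*(-0.8875 + 1.9712)
z^{k+1} = 0.3691
Step 3: u-update.
u^{k+1} = 1.9712 - 0.8875 - 0.3691 = 0.7146
Step 4: Primal residual = |-0.8875 - 0.3691| = 1.2566


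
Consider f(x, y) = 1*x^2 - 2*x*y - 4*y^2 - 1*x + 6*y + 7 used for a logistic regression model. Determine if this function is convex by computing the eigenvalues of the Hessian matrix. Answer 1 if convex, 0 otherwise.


The Hessian of f(x,y) = 1*x^2 - 2*x*y - 4*y^2 - 1*x + 6*y + 7 is:
H = [[2, -2], [-2, -8]]
Trace = 2 - 8 = -6
Determinant = 2*-8 - (-2)^2 = -20
Discriminant = (-6)^2 - 4*-20 = 116.0
Eigenvalues: lambda_1 = -8.3852, lambda_2 = 2.3852
The function is not convex.

0


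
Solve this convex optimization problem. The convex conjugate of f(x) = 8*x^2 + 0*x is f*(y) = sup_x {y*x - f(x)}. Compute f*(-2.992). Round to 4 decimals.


f*(y) = sup_x {y*x - a*x^2 - b*x} = sup_x {(y-b)*x - a*x^2}
FOC: (y - b) - 2a*x = 0 => x* = (y - b)/(2a)
x* = (-2.992 - 0)/(2*8) = -0.187
f*(-2.992) = (y-b)^2/(4a) = (-2.992 - 0)^2/(4*8)
= 8.9521/32 = 0.2798


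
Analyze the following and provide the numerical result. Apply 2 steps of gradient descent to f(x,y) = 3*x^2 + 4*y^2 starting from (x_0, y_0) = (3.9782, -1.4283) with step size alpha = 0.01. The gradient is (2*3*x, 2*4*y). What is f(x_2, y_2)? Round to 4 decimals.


Gradient descent on f(x,y) = 3*x^2 + 4*y^2.
Starting point: (3.9782, -1.4283), alpha = 0.01
Step 1: grad_x = 2*3*3.9782 = 23.8692, grad_y = 2*4*-1.4283 = -11.4264
  x_1 = 3.9782 - 0.01*23.8692 = 3.7395
  y_1 = -1.4283 - 0.01*-11.4264 = -1.314
Step 2: grad_x = 2*3*3.7395 = 22.437, grad_y = 2*4*-1.314 = -10.5123
  x_2 = 3.7395 - 0.01*22.437 = 3.5151
  y_2 = -1.314 - 0.01*-10.5123 = -1.2089
f(3.5151, -1.2089) = 3*3.5151^2 + 4*(-1.2089)^2 = 42.9145
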